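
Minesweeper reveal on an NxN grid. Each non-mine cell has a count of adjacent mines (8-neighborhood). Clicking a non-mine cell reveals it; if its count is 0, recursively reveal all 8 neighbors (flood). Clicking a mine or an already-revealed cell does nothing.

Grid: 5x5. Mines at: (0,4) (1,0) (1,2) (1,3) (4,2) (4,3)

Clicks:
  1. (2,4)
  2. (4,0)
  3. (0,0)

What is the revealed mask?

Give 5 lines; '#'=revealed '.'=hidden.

Answer: #....
.....
##..#
##...
##...

Derivation:
Click 1 (2,4) count=1: revealed 1 new [(2,4)] -> total=1
Click 2 (4,0) count=0: revealed 6 new [(2,0) (2,1) (3,0) (3,1) (4,0) (4,1)] -> total=7
Click 3 (0,0) count=1: revealed 1 new [(0,0)] -> total=8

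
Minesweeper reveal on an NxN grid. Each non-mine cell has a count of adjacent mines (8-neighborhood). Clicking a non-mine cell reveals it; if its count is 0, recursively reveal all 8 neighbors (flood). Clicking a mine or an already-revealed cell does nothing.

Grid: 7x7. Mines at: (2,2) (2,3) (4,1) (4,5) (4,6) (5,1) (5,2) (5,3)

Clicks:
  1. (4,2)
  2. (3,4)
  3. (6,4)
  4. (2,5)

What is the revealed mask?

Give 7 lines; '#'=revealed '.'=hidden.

Answer: #######
#######
##..###
##..###
..#....
.......
....#..

Derivation:
Click 1 (4,2) count=4: revealed 1 new [(4,2)] -> total=1
Click 2 (3,4) count=2: revealed 1 new [(3,4)] -> total=2
Click 3 (6,4) count=1: revealed 1 new [(6,4)] -> total=3
Click 4 (2,5) count=0: revealed 23 new [(0,0) (0,1) (0,2) (0,3) (0,4) (0,5) (0,6) (1,0) (1,1) (1,2) (1,3) (1,4) (1,5) (1,6) (2,0) (2,1) (2,4) (2,5) (2,6) (3,0) (3,1) (3,5) (3,6)] -> total=26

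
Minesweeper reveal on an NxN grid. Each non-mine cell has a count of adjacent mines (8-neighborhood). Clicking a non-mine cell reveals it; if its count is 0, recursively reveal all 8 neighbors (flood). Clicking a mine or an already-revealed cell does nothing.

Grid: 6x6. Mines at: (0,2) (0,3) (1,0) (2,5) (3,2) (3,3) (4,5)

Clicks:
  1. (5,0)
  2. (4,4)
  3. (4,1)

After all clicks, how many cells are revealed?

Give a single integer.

Answer: 14

Derivation:
Click 1 (5,0) count=0: revealed 14 new [(2,0) (2,1) (3,0) (3,1) (4,0) (4,1) (4,2) (4,3) (4,4) (5,0) (5,1) (5,2) (5,3) (5,4)] -> total=14
Click 2 (4,4) count=2: revealed 0 new [(none)] -> total=14
Click 3 (4,1) count=1: revealed 0 new [(none)] -> total=14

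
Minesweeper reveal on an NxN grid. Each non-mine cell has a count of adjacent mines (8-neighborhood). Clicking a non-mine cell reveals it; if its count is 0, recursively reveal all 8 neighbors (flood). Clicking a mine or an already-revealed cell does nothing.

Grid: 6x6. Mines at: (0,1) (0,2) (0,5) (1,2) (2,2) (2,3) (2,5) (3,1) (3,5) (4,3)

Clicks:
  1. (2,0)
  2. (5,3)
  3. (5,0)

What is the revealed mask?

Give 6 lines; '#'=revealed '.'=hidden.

Click 1 (2,0) count=1: revealed 1 new [(2,0)] -> total=1
Click 2 (5,3) count=1: revealed 1 new [(5,3)] -> total=2
Click 3 (5,0) count=0: revealed 6 new [(4,0) (4,1) (4,2) (5,0) (5,1) (5,2)] -> total=8

Answer: ......
......
#.....
......
###...
####..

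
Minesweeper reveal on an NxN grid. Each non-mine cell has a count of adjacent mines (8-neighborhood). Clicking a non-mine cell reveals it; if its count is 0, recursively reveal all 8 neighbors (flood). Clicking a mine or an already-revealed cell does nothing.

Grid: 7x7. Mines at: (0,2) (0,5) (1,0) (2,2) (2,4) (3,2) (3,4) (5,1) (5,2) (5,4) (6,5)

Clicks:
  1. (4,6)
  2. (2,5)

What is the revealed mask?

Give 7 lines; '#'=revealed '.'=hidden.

Answer: .......
.....##
.....##
.....##
.....##
.....##
.......

Derivation:
Click 1 (4,6) count=0: revealed 10 new [(1,5) (1,6) (2,5) (2,6) (3,5) (3,6) (4,5) (4,6) (5,5) (5,6)] -> total=10
Click 2 (2,5) count=2: revealed 0 new [(none)] -> total=10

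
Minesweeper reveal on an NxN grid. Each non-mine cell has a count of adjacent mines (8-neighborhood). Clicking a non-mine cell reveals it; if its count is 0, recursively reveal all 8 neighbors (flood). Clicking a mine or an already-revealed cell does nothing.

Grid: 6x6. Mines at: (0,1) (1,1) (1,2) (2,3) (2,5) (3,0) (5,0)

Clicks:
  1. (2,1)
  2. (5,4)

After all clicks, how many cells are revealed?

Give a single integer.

Click 1 (2,1) count=3: revealed 1 new [(2,1)] -> total=1
Click 2 (5,4) count=0: revealed 15 new [(3,1) (3,2) (3,3) (3,4) (3,5) (4,1) (4,2) (4,3) (4,4) (4,5) (5,1) (5,2) (5,3) (5,4) (5,5)] -> total=16

Answer: 16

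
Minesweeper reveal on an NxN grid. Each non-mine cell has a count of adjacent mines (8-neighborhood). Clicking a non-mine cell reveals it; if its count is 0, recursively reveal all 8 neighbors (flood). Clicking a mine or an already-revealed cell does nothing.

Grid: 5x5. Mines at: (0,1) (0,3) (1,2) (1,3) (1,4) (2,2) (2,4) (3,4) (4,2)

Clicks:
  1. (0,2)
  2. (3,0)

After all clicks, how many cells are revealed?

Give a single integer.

Answer: 9

Derivation:
Click 1 (0,2) count=4: revealed 1 new [(0,2)] -> total=1
Click 2 (3,0) count=0: revealed 8 new [(1,0) (1,1) (2,0) (2,1) (3,0) (3,1) (4,0) (4,1)] -> total=9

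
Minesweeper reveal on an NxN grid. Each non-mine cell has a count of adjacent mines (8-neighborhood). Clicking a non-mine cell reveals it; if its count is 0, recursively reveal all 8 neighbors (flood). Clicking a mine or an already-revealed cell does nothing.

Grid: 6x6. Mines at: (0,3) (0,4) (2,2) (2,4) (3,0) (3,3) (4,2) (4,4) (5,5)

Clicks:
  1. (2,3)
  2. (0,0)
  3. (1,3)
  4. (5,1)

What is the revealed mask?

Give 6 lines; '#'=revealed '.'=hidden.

Answer: ###...
####..
##.#..
......
......
.#....

Derivation:
Click 1 (2,3) count=3: revealed 1 new [(2,3)] -> total=1
Click 2 (0,0) count=0: revealed 8 new [(0,0) (0,1) (0,2) (1,0) (1,1) (1,2) (2,0) (2,1)] -> total=9
Click 3 (1,3) count=4: revealed 1 new [(1,3)] -> total=10
Click 4 (5,1) count=1: revealed 1 new [(5,1)] -> total=11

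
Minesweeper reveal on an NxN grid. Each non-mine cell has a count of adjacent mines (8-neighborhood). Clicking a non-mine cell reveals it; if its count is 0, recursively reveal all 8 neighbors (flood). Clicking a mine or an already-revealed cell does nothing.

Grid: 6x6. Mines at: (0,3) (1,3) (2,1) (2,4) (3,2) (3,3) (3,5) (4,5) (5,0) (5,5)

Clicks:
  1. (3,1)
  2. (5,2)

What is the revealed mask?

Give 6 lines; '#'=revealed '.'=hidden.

Answer: ......
......
......
.#....
.####.
.####.

Derivation:
Click 1 (3,1) count=2: revealed 1 new [(3,1)] -> total=1
Click 2 (5,2) count=0: revealed 8 new [(4,1) (4,2) (4,3) (4,4) (5,1) (5,2) (5,3) (5,4)] -> total=9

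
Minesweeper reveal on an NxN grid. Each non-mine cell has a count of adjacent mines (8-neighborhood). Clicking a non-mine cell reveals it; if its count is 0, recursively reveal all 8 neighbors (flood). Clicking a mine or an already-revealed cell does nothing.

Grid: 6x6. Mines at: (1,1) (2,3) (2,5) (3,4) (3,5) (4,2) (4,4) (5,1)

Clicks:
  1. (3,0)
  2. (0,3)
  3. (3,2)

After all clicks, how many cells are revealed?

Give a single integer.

Click 1 (3,0) count=0: revealed 6 new [(2,0) (2,1) (3,0) (3,1) (4,0) (4,1)] -> total=6
Click 2 (0,3) count=0: revealed 8 new [(0,2) (0,3) (0,4) (0,5) (1,2) (1,3) (1,4) (1,5)] -> total=14
Click 3 (3,2) count=2: revealed 1 new [(3,2)] -> total=15

Answer: 15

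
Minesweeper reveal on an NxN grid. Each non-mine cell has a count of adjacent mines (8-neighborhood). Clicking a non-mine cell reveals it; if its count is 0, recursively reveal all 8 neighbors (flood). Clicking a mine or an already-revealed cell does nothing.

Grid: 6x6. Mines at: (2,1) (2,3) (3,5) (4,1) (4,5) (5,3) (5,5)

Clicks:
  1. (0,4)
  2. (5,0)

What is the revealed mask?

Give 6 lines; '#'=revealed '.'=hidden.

Answer: ######
######
....##
......
......
#.....

Derivation:
Click 1 (0,4) count=0: revealed 14 new [(0,0) (0,1) (0,2) (0,3) (0,4) (0,5) (1,0) (1,1) (1,2) (1,3) (1,4) (1,5) (2,4) (2,5)] -> total=14
Click 2 (5,0) count=1: revealed 1 new [(5,0)] -> total=15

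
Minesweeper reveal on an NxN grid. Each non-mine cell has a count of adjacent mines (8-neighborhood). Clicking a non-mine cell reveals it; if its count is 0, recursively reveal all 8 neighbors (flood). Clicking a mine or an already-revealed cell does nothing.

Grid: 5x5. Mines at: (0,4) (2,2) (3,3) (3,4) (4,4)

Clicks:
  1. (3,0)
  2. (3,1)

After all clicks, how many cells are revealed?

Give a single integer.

Click 1 (3,0) count=0: revealed 16 new [(0,0) (0,1) (0,2) (0,3) (1,0) (1,1) (1,2) (1,3) (2,0) (2,1) (3,0) (3,1) (3,2) (4,0) (4,1) (4,2)] -> total=16
Click 2 (3,1) count=1: revealed 0 new [(none)] -> total=16

Answer: 16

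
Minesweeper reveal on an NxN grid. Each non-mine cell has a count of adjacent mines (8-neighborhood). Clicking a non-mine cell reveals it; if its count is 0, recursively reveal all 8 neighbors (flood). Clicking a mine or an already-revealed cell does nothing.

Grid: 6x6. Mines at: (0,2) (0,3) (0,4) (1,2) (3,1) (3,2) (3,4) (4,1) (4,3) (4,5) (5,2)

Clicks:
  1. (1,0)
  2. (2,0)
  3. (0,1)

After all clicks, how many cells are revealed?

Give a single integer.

Click 1 (1,0) count=0: revealed 6 new [(0,0) (0,1) (1,0) (1,1) (2,0) (2,1)] -> total=6
Click 2 (2,0) count=1: revealed 0 new [(none)] -> total=6
Click 3 (0,1) count=2: revealed 0 new [(none)] -> total=6

Answer: 6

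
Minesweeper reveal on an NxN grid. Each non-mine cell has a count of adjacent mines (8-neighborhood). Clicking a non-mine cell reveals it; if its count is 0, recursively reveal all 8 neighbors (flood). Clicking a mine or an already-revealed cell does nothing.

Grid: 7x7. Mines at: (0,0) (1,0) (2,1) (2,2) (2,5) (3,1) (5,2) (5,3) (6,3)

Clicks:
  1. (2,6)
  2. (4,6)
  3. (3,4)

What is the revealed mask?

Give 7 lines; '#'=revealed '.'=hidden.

Click 1 (2,6) count=1: revealed 1 new [(2,6)] -> total=1
Click 2 (4,6) count=0: revealed 12 new [(3,4) (3,5) (3,6) (4,4) (4,5) (4,6) (5,4) (5,5) (5,6) (6,4) (6,5) (6,6)] -> total=13
Click 3 (3,4) count=1: revealed 0 new [(none)] -> total=13

Answer: .......
.......
......#
....###
....###
....###
....###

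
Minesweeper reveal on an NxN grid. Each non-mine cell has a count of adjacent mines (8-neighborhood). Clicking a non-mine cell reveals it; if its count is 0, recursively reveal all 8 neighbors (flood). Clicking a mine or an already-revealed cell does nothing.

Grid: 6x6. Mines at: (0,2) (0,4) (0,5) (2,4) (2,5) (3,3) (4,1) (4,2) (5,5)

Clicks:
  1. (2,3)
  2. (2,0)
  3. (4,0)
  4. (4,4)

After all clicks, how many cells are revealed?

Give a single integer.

Click 1 (2,3) count=2: revealed 1 new [(2,3)] -> total=1
Click 2 (2,0) count=0: revealed 11 new [(0,0) (0,1) (1,0) (1,1) (1,2) (2,0) (2,1) (2,2) (3,0) (3,1) (3,2)] -> total=12
Click 3 (4,0) count=1: revealed 1 new [(4,0)] -> total=13
Click 4 (4,4) count=2: revealed 1 new [(4,4)] -> total=14

Answer: 14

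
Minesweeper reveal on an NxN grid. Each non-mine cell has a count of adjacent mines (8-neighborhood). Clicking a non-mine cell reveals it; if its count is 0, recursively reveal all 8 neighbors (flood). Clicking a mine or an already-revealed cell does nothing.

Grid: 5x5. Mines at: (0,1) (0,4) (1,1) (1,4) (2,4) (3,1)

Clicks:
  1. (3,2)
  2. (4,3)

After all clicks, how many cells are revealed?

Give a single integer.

Click 1 (3,2) count=1: revealed 1 new [(3,2)] -> total=1
Click 2 (4,3) count=0: revealed 5 new [(3,3) (3,4) (4,2) (4,3) (4,4)] -> total=6

Answer: 6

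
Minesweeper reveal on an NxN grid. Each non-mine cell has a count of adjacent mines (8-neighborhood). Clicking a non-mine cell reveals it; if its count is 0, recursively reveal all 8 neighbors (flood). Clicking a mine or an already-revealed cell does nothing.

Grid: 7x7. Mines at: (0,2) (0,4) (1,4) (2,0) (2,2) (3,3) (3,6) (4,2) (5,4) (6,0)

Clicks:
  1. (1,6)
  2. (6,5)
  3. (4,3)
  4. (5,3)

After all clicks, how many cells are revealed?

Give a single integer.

Answer: 9

Derivation:
Click 1 (1,6) count=0: revealed 6 new [(0,5) (0,6) (1,5) (1,6) (2,5) (2,6)] -> total=6
Click 2 (6,5) count=1: revealed 1 new [(6,5)] -> total=7
Click 3 (4,3) count=3: revealed 1 new [(4,3)] -> total=8
Click 4 (5,3) count=2: revealed 1 new [(5,3)] -> total=9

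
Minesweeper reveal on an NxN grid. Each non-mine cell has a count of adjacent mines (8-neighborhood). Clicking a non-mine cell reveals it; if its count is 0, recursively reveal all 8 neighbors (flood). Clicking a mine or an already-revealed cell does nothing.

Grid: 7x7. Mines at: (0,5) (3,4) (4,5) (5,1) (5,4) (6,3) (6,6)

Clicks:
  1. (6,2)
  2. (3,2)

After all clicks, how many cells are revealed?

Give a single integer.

Answer: 24

Derivation:
Click 1 (6,2) count=2: revealed 1 new [(6,2)] -> total=1
Click 2 (3,2) count=0: revealed 23 new [(0,0) (0,1) (0,2) (0,3) (0,4) (1,0) (1,1) (1,2) (1,3) (1,4) (2,0) (2,1) (2,2) (2,3) (2,4) (3,0) (3,1) (3,2) (3,3) (4,0) (4,1) (4,2) (4,3)] -> total=24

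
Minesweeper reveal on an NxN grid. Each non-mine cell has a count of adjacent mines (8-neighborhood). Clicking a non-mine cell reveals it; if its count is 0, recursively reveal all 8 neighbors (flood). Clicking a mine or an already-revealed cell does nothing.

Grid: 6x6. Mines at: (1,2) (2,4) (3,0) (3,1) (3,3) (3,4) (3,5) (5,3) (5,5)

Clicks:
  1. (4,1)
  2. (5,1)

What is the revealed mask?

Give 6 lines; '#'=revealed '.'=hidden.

Click 1 (4,1) count=2: revealed 1 new [(4,1)] -> total=1
Click 2 (5,1) count=0: revealed 5 new [(4,0) (4,2) (5,0) (5,1) (5,2)] -> total=6

Answer: ......
......
......
......
###...
###...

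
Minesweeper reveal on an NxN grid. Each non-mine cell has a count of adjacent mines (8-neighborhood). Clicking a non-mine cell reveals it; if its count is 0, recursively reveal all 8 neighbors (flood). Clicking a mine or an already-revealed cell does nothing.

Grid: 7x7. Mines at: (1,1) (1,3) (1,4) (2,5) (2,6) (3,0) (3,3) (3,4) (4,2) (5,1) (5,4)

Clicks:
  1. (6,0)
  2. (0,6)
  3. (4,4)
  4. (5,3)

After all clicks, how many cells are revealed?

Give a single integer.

Click 1 (6,0) count=1: revealed 1 new [(6,0)] -> total=1
Click 2 (0,6) count=0: revealed 4 new [(0,5) (0,6) (1,5) (1,6)] -> total=5
Click 3 (4,4) count=3: revealed 1 new [(4,4)] -> total=6
Click 4 (5,3) count=2: revealed 1 new [(5,3)] -> total=7

Answer: 7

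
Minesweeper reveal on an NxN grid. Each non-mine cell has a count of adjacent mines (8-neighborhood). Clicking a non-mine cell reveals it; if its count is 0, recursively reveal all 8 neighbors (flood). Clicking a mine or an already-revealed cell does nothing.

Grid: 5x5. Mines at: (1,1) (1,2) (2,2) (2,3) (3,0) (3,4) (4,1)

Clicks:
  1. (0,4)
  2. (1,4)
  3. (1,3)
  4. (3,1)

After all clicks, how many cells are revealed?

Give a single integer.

Answer: 5

Derivation:
Click 1 (0,4) count=0: revealed 4 new [(0,3) (0,4) (1,3) (1,4)] -> total=4
Click 2 (1,4) count=1: revealed 0 new [(none)] -> total=4
Click 3 (1,3) count=3: revealed 0 new [(none)] -> total=4
Click 4 (3,1) count=3: revealed 1 new [(3,1)] -> total=5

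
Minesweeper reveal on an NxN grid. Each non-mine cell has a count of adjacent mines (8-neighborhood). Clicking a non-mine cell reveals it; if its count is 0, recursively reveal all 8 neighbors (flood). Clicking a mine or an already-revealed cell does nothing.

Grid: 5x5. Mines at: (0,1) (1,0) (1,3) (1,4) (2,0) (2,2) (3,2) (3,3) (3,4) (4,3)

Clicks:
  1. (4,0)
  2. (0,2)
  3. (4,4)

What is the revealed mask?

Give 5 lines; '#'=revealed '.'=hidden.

Answer: ..#..
.....
.....
##...
##..#

Derivation:
Click 1 (4,0) count=0: revealed 4 new [(3,0) (3,1) (4,0) (4,1)] -> total=4
Click 2 (0,2) count=2: revealed 1 new [(0,2)] -> total=5
Click 3 (4,4) count=3: revealed 1 new [(4,4)] -> total=6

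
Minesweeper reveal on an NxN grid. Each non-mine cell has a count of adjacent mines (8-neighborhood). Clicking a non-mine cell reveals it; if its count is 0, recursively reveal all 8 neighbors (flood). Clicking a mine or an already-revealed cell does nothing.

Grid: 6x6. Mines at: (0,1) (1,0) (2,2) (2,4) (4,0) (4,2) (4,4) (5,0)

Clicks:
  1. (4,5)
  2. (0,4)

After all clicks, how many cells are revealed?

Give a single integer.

Click 1 (4,5) count=1: revealed 1 new [(4,5)] -> total=1
Click 2 (0,4) count=0: revealed 8 new [(0,2) (0,3) (0,4) (0,5) (1,2) (1,3) (1,4) (1,5)] -> total=9

Answer: 9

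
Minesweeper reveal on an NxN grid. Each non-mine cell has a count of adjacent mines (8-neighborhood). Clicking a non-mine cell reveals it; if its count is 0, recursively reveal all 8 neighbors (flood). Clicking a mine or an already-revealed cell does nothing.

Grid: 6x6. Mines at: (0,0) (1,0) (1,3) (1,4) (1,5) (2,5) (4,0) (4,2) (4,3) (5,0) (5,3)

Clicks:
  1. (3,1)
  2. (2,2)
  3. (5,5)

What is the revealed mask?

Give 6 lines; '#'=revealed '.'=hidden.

Click 1 (3,1) count=2: revealed 1 new [(3,1)] -> total=1
Click 2 (2,2) count=1: revealed 1 new [(2,2)] -> total=2
Click 3 (5,5) count=0: revealed 6 new [(3,4) (3,5) (4,4) (4,5) (5,4) (5,5)] -> total=8

Answer: ......
......
..#...
.#..##
....##
....##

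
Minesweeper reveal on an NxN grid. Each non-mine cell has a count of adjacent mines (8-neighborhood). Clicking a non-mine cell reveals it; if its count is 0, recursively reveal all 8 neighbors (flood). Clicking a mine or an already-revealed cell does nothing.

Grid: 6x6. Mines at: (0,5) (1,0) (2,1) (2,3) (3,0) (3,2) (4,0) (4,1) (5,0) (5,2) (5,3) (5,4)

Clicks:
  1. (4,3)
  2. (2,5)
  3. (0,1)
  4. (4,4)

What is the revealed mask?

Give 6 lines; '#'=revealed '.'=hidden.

Answer: .#....
....##
....##
....##
...###
......

Derivation:
Click 1 (4,3) count=4: revealed 1 new [(4,3)] -> total=1
Click 2 (2,5) count=0: revealed 8 new [(1,4) (1,5) (2,4) (2,5) (3,4) (3,5) (4,4) (4,5)] -> total=9
Click 3 (0,1) count=1: revealed 1 new [(0,1)] -> total=10
Click 4 (4,4) count=2: revealed 0 new [(none)] -> total=10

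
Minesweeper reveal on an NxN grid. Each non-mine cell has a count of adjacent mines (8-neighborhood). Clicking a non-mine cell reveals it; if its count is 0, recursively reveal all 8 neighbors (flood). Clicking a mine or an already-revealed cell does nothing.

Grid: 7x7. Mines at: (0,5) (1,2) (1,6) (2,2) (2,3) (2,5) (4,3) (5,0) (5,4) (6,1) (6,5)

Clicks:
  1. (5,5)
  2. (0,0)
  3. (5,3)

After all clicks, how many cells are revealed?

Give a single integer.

Answer: 12

Derivation:
Click 1 (5,5) count=2: revealed 1 new [(5,5)] -> total=1
Click 2 (0,0) count=0: revealed 10 new [(0,0) (0,1) (1,0) (1,1) (2,0) (2,1) (3,0) (3,1) (4,0) (4,1)] -> total=11
Click 3 (5,3) count=2: revealed 1 new [(5,3)] -> total=12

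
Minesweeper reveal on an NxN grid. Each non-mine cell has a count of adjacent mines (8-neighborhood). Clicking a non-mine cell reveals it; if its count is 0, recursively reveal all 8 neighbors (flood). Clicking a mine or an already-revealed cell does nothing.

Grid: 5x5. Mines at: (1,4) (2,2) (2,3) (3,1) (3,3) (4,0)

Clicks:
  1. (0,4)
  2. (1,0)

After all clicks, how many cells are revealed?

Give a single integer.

Click 1 (0,4) count=1: revealed 1 new [(0,4)] -> total=1
Click 2 (1,0) count=0: revealed 10 new [(0,0) (0,1) (0,2) (0,3) (1,0) (1,1) (1,2) (1,3) (2,0) (2,1)] -> total=11

Answer: 11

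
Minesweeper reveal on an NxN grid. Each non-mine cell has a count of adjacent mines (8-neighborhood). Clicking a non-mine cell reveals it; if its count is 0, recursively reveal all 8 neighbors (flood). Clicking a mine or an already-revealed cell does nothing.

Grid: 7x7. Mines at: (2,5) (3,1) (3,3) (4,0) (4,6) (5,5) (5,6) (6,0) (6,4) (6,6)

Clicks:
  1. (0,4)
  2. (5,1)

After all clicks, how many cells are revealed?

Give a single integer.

Click 1 (0,4) count=0: revealed 19 new [(0,0) (0,1) (0,2) (0,3) (0,4) (0,5) (0,6) (1,0) (1,1) (1,2) (1,3) (1,4) (1,5) (1,6) (2,0) (2,1) (2,2) (2,3) (2,4)] -> total=19
Click 2 (5,1) count=2: revealed 1 new [(5,1)] -> total=20

Answer: 20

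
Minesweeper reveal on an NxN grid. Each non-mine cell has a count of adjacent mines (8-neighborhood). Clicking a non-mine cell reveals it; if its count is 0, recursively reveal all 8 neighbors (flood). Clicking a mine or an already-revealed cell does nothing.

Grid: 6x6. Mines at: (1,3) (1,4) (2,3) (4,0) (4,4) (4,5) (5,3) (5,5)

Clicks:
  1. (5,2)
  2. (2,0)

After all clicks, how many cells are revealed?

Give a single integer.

Click 1 (5,2) count=1: revealed 1 new [(5,2)] -> total=1
Click 2 (2,0) count=0: revealed 12 new [(0,0) (0,1) (0,2) (1,0) (1,1) (1,2) (2,0) (2,1) (2,2) (3,0) (3,1) (3,2)] -> total=13

Answer: 13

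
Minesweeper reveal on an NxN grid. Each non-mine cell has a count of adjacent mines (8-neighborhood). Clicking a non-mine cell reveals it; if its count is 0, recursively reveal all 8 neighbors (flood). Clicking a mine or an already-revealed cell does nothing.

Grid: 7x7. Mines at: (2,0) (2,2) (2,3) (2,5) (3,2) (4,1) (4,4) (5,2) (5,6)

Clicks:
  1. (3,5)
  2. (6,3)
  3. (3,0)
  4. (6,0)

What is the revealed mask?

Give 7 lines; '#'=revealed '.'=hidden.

Answer: .......
.......
.......
#....#.
.......
##.....
##.#...

Derivation:
Click 1 (3,5) count=2: revealed 1 new [(3,5)] -> total=1
Click 2 (6,3) count=1: revealed 1 new [(6,3)] -> total=2
Click 3 (3,0) count=2: revealed 1 new [(3,0)] -> total=3
Click 4 (6,0) count=0: revealed 4 new [(5,0) (5,1) (6,0) (6,1)] -> total=7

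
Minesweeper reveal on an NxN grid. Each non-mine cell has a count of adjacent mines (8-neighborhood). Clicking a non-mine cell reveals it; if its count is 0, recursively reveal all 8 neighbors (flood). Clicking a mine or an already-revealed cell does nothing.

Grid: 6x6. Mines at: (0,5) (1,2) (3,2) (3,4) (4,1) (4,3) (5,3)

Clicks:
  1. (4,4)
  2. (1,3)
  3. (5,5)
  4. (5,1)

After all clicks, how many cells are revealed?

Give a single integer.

Click 1 (4,4) count=3: revealed 1 new [(4,4)] -> total=1
Click 2 (1,3) count=1: revealed 1 new [(1,3)] -> total=2
Click 3 (5,5) count=0: revealed 3 new [(4,5) (5,4) (5,5)] -> total=5
Click 4 (5,1) count=1: revealed 1 new [(5,1)] -> total=6

Answer: 6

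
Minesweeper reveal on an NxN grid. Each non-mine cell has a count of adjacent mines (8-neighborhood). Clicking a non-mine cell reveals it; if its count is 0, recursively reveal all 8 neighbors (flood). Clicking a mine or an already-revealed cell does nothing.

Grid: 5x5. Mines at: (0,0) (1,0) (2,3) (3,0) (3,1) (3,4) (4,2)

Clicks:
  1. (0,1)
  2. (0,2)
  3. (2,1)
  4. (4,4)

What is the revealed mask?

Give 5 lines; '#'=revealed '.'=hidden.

Click 1 (0,1) count=2: revealed 1 new [(0,1)] -> total=1
Click 2 (0,2) count=0: revealed 7 new [(0,2) (0,3) (0,4) (1,1) (1,2) (1,3) (1,4)] -> total=8
Click 3 (2,1) count=3: revealed 1 new [(2,1)] -> total=9
Click 4 (4,4) count=1: revealed 1 new [(4,4)] -> total=10

Answer: .####
.####
.#...
.....
....#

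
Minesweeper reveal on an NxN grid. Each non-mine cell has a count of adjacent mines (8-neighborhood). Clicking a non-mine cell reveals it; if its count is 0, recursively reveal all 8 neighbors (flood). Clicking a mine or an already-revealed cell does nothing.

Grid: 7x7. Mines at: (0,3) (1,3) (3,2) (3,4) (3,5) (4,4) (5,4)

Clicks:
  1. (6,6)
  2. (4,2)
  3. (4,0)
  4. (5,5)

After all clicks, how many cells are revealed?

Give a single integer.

Answer: 29

Derivation:
Click 1 (6,6) count=0: revealed 6 new [(4,5) (4,6) (5,5) (5,6) (6,5) (6,6)] -> total=6
Click 2 (4,2) count=1: revealed 1 new [(4,2)] -> total=7
Click 3 (4,0) count=0: revealed 22 new [(0,0) (0,1) (0,2) (1,0) (1,1) (1,2) (2,0) (2,1) (2,2) (3,0) (3,1) (4,0) (4,1) (4,3) (5,0) (5,1) (5,2) (5,3) (6,0) (6,1) (6,2) (6,3)] -> total=29
Click 4 (5,5) count=2: revealed 0 new [(none)] -> total=29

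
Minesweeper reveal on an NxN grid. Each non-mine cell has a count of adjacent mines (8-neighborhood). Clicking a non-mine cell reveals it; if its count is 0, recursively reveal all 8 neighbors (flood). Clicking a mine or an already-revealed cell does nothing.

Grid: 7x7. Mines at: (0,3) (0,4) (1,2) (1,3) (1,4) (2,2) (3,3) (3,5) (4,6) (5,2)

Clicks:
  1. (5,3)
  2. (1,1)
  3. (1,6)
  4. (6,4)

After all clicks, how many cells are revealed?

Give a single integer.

Click 1 (5,3) count=1: revealed 1 new [(5,3)] -> total=1
Click 2 (1,1) count=2: revealed 1 new [(1,1)] -> total=2
Click 3 (1,6) count=0: revealed 6 new [(0,5) (0,6) (1,5) (1,6) (2,5) (2,6)] -> total=8
Click 4 (6,4) count=0: revealed 10 new [(4,3) (4,4) (4,5) (5,4) (5,5) (5,6) (6,3) (6,4) (6,5) (6,6)] -> total=18

Answer: 18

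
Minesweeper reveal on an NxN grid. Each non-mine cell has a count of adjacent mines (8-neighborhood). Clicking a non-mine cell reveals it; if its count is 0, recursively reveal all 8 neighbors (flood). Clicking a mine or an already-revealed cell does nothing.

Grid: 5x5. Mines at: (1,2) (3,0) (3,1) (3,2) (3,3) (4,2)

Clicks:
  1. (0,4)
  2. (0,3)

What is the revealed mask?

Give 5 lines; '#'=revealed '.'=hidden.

Answer: ...##
...##
...##
.....
.....

Derivation:
Click 1 (0,4) count=0: revealed 6 new [(0,3) (0,4) (1,3) (1,4) (2,3) (2,4)] -> total=6
Click 2 (0,3) count=1: revealed 0 new [(none)] -> total=6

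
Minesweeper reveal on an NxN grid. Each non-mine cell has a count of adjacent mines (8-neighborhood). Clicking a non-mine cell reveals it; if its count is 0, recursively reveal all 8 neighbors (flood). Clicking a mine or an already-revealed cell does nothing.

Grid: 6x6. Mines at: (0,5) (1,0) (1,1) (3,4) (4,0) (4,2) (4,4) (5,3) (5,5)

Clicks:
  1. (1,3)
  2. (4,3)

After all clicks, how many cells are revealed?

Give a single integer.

Click 1 (1,3) count=0: revealed 9 new [(0,2) (0,3) (0,4) (1,2) (1,3) (1,4) (2,2) (2,3) (2,4)] -> total=9
Click 2 (4,3) count=4: revealed 1 new [(4,3)] -> total=10

Answer: 10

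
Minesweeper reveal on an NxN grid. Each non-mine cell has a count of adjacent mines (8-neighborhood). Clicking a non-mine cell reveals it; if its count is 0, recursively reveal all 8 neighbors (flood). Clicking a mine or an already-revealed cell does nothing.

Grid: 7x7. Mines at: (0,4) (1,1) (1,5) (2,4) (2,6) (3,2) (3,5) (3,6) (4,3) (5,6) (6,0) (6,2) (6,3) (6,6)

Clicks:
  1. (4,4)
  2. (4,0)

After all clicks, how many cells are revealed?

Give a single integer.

Click 1 (4,4) count=2: revealed 1 new [(4,4)] -> total=1
Click 2 (4,0) count=0: revealed 8 new [(2,0) (2,1) (3,0) (3,1) (4,0) (4,1) (5,0) (5,1)] -> total=9

Answer: 9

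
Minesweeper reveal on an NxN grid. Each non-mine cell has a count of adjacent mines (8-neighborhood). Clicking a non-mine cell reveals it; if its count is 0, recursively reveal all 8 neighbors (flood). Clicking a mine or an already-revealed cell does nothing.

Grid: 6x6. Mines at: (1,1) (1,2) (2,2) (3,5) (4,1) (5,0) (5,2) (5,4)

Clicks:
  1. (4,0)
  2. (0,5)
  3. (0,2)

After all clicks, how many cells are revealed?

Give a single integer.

Answer: 11

Derivation:
Click 1 (4,0) count=2: revealed 1 new [(4,0)] -> total=1
Click 2 (0,5) count=0: revealed 9 new [(0,3) (0,4) (0,5) (1,3) (1,4) (1,5) (2,3) (2,4) (2,5)] -> total=10
Click 3 (0,2) count=2: revealed 1 new [(0,2)] -> total=11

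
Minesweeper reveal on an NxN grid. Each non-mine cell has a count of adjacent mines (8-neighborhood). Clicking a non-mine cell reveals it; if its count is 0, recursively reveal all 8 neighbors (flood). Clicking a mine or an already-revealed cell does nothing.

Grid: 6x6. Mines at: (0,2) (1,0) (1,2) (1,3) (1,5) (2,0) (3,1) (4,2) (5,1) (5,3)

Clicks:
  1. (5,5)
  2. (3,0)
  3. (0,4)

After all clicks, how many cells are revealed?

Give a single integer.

Answer: 13

Derivation:
Click 1 (5,5) count=0: revealed 11 new [(2,3) (2,4) (2,5) (3,3) (3,4) (3,5) (4,3) (4,4) (4,5) (5,4) (5,5)] -> total=11
Click 2 (3,0) count=2: revealed 1 new [(3,0)] -> total=12
Click 3 (0,4) count=2: revealed 1 new [(0,4)] -> total=13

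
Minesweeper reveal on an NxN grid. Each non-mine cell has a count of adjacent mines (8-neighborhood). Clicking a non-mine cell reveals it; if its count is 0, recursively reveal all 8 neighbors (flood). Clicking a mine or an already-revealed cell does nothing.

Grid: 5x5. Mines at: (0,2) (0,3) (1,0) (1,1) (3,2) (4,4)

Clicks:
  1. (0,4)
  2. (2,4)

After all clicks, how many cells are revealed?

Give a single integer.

Answer: 7

Derivation:
Click 1 (0,4) count=1: revealed 1 new [(0,4)] -> total=1
Click 2 (2,4) count=0: revealed 6 new [(1,3) (1,4) (2,3) (2,4) (3,3) (3,4)] -> total=7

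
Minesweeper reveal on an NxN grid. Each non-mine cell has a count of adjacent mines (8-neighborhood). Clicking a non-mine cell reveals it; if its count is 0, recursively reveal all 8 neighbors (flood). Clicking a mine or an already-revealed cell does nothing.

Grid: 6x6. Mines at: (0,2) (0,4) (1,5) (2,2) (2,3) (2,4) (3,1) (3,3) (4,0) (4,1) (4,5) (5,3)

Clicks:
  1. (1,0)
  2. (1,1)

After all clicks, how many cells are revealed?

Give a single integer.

Click 1 (1,0) count=0: revealed 6 new [(0,0) (0,1) (1,0) (1,1) (2,0) (2,1)] -> total=6
Click 2 (1,1) count=2: revealed 0 new [(none)] -> total=6

Answer: 6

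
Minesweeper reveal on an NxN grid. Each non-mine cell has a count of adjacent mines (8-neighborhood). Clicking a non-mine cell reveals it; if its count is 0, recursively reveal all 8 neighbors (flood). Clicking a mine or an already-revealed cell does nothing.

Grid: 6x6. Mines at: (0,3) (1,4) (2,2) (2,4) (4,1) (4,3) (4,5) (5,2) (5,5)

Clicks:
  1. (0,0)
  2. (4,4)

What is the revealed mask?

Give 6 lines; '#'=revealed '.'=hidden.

Answer: ###...
###...
##....
##....
....#.
......

Derivation:
Click 1 (0,0) count=0: revealed 10 new [(0,0) (0,1) (0,2) (1,0) (1,1) (1,2) (2,0) (2,1) (3,0) (3,1)] -> total=10
Click 2 (4,4) count=3: revealed 1 new [(4,4)] -> total=11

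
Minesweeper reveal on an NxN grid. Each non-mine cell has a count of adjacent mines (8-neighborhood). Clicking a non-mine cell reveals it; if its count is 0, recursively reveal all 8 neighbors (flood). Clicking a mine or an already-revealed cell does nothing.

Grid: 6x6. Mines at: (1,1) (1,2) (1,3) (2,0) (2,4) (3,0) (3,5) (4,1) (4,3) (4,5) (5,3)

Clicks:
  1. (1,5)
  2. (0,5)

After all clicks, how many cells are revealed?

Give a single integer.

Answer: 4

Derivation:
Click 1 (1,5) count=1: revealed 1 new [(1,5)] -> total=1
Click 2 (0,5) count=0: revealed 3 new [(0,4) (0,5) (1,4)] -> total=4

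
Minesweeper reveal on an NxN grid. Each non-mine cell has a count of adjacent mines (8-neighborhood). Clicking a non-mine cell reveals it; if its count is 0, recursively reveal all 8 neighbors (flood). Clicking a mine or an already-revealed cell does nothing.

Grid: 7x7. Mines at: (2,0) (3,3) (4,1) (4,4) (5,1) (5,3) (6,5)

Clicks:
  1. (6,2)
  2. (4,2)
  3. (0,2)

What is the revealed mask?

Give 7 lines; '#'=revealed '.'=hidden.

Click 1 (6,2) count=2: revealed 1 new [(6,2)] -> total=1
Click 2 (4,2) count=4: revealed 1 new [(4,2)] -> total=2
Click 3 (0,2) count=0: revealed 27 new [(0,0) (0,1) (0,2) (0,3) (0,4) (0,5) (0,6) (1,0) (1,1) (1,2) (1,3) (1,4) (1,5) (1,6) (2,1) (2,2) (2,3) (2,4) (2,5) (2,6) (3,4) (3,5) (3,6) (4,5) (4,6) (5,5) (5,6)] -> total=29

Answer: #######
#######
.######
....###
..#..##
.....##
..#....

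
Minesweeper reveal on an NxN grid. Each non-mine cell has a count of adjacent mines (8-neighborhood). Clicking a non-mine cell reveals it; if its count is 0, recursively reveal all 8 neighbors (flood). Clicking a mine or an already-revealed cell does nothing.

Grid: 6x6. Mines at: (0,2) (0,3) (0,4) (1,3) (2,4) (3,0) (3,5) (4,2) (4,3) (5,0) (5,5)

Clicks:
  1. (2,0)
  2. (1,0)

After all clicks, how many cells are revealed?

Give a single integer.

Answer: 6

Derivation:
Click 1 (2,0) count=1: revealed 1 new [(2,0)] -> total=1
Click 2 (1,0) count=0: revealed 5 new [(0,0) (0,1) (1,0) (1,1) (2,1)] -> total=6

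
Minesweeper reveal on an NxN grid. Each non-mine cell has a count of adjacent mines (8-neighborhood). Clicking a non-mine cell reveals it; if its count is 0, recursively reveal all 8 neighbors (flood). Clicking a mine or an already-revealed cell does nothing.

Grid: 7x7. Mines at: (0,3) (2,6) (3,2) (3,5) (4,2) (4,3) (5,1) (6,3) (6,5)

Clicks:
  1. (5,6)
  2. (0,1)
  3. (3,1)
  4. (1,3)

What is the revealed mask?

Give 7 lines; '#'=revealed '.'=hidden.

Click 1 (5,6) count=1: revealed 1 new [(5,6)] -> total=1
Click 2 (0,1) count=0: revealed 13 new [(0,0) (0,1) (0,2) (1,0) (1,1) (1,2) (2,0) (2,1) (2,2) (3,0) (3,1) (4,0) (4,1)] -> total=14
Click 3 (3,1) count=2: revealed 0 new [(none)] -> total=14
Click 4 (1,3) count=1: revealed 1 new [(1,3)] -> total=15

Answer: ###....
####...
###....
##.....
##.....
......#
.......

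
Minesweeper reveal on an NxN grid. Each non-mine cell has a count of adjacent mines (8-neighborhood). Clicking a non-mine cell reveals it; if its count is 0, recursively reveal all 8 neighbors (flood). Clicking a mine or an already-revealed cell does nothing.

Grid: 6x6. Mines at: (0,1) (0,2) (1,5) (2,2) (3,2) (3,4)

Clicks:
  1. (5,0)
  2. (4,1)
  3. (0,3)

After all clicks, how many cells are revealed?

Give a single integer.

Answer: 19

Derivation:
Click 1 (5,0) count=0: revealed 18 new [(1,0) (1,1) (2,0) (2,1) (3,0) (3,1) (4,0) (4,1) (4,2) (4,3) (4,4) (4,5) (5,0) (5,1) (5,2) (5,3) (5,4) (5,5)] -> total=18
Click 2 (4,1) count=1: revealed 0 new [(none)] -> total=18
Click 3 (0,3) count=1: revealed 1 new [(0,3)] -> total=19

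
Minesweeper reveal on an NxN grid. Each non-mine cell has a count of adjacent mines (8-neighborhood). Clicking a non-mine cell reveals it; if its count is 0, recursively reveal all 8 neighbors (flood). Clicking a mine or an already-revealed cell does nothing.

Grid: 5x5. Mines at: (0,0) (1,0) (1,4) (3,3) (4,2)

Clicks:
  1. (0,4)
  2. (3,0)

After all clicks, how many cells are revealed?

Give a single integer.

Click 1 (0,4) count=1: revealed 1 new [(0,4)] -> total=1
Click 2 (3,0) count=0: revealed 6 new [(2,0) (2,1) (3,0) (3,1) (4,0) (4,1)] -> total=7

Answer: 7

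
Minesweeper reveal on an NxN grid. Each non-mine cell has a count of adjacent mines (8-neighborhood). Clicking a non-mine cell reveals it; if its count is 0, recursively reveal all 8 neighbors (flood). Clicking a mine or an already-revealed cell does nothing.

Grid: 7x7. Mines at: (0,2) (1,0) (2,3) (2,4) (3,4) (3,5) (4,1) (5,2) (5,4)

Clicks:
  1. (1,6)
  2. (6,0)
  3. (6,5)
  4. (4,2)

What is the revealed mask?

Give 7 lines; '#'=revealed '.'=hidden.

Answer: ...####
...####
.....##
.......
..#....
##.....
##...#.

Derivation:
Click 1 (1,6) count=0: revealed 10 new [(0,3) (0,4) (0,5) (0,6) (1,3) (1,4) (1,5) (1,6) (2,5) (2,6)] -> total=10
Click 2 (6,0) count=0: revealed 4 new [(5,0) (5,1) (6,0) (6,1)] -> total=14
Click 3 (6,5) count=1: revealed 1 new [(6,5)] -> total=15
Click 4 (4,2) count=2: revealed 1 new [(4,2)] -> total=16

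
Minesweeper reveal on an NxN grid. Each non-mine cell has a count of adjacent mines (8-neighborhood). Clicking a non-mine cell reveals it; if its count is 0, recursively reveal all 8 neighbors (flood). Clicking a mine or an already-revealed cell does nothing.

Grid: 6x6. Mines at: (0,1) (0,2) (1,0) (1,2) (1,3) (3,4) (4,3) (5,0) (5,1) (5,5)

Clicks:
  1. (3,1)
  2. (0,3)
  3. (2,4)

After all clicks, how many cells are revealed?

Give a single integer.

Click 1 (3,1) count=0: revealed 9 new [(2,0) (2,1) (2,2) (3,0) (3,1) (3,2) (4,0) (4,1) (4,2)] -> total=9
Click 2 (0,3) count=3: revealed 1 new [(0,3)] -> total=10
Click 3 (2,4) count=2: revealed 1 new [(2,4)] -> total=11

Answer: 11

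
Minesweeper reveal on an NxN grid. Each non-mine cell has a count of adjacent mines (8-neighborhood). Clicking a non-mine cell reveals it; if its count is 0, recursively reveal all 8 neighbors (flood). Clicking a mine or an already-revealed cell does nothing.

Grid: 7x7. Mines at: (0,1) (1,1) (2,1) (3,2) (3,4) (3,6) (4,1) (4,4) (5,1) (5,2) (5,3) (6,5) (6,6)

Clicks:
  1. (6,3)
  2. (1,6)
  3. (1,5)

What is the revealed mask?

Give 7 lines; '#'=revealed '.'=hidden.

Answer: ..#####
..#####
..#####
.......
.......
.......
...#...

Derivation:
Click 1 (6,3) count=2: revealed 1 new [(6,3)] -> total=1
Click 2 (1,6) count=0: revealed 15 new [(0,2) (0,3) (0,4) (0,5) (0,6) (1,2) (1,3) (1,4) (1,5) (1,6) (2,2) (2,3) (2,4) (2,5) (2,6)] -> total=16
Click 3 (1,5) count=0: revealed 0 new [(none)] -> total=16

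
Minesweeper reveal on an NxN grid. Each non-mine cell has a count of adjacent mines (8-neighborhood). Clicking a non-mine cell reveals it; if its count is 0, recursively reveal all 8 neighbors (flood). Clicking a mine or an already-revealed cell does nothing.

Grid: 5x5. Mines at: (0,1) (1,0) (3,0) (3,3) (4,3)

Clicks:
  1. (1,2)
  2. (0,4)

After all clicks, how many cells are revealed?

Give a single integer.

Click 1 (1,2) count=1: revealed 1 new [(1,2)] -> total=1
Click 2 (0,4) count=0: revealed 8 new [(0,2) (0,3) (0,4) (1,3) (1,4) (2,2) (2,3) (2,4)] -> total=9

Answer: 9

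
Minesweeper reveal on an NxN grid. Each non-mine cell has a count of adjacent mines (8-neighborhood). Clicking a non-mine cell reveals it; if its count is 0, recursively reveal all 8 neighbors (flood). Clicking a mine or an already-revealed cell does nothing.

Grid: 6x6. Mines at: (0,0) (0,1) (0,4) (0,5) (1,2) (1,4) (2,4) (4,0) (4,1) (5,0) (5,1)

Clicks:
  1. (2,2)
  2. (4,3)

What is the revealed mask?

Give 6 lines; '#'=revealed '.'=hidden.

Answer: ......
......
..#...
..####
..####
..####

Derivation:
Click 1 (2,2) count=1: revealed 1 new [(2,2)] -> total=1
Click 2 (4,3) count=0: revealed 12 new [(3,2) (3,3) (3,4) (3,5) (4,2) (4,3) (4,4) (4,5) (5,2) (5,3) (5,4) (5,5)] -> total=13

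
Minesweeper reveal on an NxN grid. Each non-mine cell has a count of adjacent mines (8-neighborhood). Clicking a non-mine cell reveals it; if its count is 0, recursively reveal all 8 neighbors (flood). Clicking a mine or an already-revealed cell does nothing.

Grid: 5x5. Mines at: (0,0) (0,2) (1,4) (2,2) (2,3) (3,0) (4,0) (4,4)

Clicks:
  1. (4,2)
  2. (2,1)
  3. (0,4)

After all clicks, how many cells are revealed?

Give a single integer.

Answer: 8

Derivation:
Click 1 (4,2) count=0: revealed 6 new [(3,1) (3,2) (3,3) (4,1) (4,2) (4,3)] -> total=6
Click 2 (2,1) count=2: revealed 1 new [(2,1)] -> total=7
Click 3 (0,4) count=1: revealed 1 new [(0,4)] -> total=8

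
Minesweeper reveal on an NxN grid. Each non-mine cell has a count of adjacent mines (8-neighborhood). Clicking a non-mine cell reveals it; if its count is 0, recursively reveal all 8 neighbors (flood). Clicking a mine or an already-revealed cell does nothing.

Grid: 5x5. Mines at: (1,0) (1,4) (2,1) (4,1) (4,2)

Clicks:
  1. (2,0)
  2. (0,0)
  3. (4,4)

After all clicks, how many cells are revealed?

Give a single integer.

Click 1 (2,0) count=2: revealed 1 new [(2,0)] -> total=1
Click 2 (0,0) count=1: revealed 1 new [(0,0)] -> total=2
Click 3 (4,4) count=0: revealed 6 new [(2,3) (2,4) (3,3) (3,4) (4,3) (4,4)] -> total=8

Answer: 8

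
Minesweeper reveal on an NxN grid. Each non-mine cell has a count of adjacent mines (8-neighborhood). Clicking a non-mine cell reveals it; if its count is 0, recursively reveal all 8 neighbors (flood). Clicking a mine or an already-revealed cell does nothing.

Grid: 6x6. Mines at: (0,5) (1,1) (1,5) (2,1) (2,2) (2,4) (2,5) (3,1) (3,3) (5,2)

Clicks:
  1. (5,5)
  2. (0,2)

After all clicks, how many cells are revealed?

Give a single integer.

Answer: 9

Derivation:
Click 1 (5,5) count=0: revealed 8 new [(3,4) (3,5) (4,3) (4,4) (4,5) (5,3) (5,4) (5,5)] -> total=8
Click 2 (0,2) count=1: revealed 1 new [(0,2)] -> total=9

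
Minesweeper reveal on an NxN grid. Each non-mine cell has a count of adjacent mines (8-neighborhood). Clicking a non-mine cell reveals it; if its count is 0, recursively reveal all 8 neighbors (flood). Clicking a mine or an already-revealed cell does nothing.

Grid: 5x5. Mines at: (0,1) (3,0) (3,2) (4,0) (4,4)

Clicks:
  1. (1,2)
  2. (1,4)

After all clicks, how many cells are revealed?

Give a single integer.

Click 1 (1,2) count=1: revealed 1 new [(1,2)] -> total=1
Click 2 (1,4) count=0: revealed 10 new [(0,2) (0,3) (0,4) (1,3) (1,4) (2,2) (2,3) (2,4) (3,3) (3,4)] -> total=11

Answer: 11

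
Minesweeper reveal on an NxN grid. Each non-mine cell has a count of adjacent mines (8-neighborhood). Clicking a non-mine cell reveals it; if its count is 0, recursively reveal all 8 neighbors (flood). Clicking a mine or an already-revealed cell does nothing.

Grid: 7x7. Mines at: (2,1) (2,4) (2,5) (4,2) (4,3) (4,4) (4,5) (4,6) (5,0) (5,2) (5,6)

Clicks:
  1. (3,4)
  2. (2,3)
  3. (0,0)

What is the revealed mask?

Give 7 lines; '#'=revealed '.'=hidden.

Answer: #######
#######
...#...
....#..
.......
.......
.......

Derivation:
Click 1 (3,4) count=5: revealed 1 new [(3,4)] -> total=1
Click 2 (2,3) count=1: revealed 1 new [(2,3)] -> total=2
Click 3 (0,0) count=0: revealed 14 new [(0,0) (0,1) (0,2) (0,3) (0,4) (0,5) (0,6) (1,0) (1,1) (1,2) (1,3) (1,4) (1,5) (1,6)] -> total=16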